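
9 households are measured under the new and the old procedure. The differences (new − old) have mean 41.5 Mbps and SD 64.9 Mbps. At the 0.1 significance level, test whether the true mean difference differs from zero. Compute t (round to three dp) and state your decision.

H0: μ_d = 0; H1: μ_d ≠ 0 (paired t-test on the differences, two-sided).
t = d̄/(s_d/√n) = 41.5/(64.9/√9) = 1.918
df = n − 1 = 8
Two-sided p-value ≈ 0.091
Since p ≈ 0.091 < α = 0.1, reject H0; the evidence is statistically significant.

t = 1.918; reject H0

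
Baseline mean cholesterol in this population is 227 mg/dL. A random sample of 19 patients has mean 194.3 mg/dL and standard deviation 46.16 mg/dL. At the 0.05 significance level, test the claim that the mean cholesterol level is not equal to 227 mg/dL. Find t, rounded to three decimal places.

H0: μ = 227; H1: μ ≠ 227 (one-sample t-test, two-sided).
t = (x̄ − μ₀)/(s/√n) = (194.3 − 227)/(46.16/√19) = -3.088
df = n − 1 = 18
Two-sided p-value ≈ 0.0063
Since p ≈ 0.0063 < α = 0.05, reject H0; the evidence is statistically significant.

-3.088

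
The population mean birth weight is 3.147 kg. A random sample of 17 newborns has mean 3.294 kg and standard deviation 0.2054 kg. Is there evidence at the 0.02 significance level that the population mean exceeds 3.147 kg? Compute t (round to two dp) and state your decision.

H0: μ = 3.147; H1: μ > 3.147 (one-sample t-test, right-tailed).
t = (x̄ − μ₀)/(s/√n) = (3.294 − 3.147)/(0.2054/√17) = 2.95
df = n − 1 = 16
p-value = P(T ≥ 2.95) ≈ 0.005
Since p ≈ 0.005 < α = 0.02, reject H0; the data support H1.

t = 2.95; reject H0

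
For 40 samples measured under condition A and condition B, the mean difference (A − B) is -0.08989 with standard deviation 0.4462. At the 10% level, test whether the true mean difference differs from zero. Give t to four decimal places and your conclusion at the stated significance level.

t = -1.2741; fail to reject H0

H0: μ_d = 0; H1: μ_d ≠ 0 (paired t-test on the differences, two-sided).
t = d̄/(s_d/√n) = -0.08989/(0.4462/√40) = -1.2741
df = n − 1 = 39
Two-sided p-value ≈ 0.2102
Since p ≈ 0.2102 > α = 0.1, fail to reject H0; the data do not provide sufficient evidence against H0.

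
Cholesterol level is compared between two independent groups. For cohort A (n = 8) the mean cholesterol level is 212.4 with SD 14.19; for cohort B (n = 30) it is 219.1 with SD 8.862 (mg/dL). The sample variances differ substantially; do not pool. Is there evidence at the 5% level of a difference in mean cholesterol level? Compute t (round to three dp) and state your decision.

Let group 1 = cohort A, group 2 = cohort B. H0: μ_1 = μ_2; H1: μ_1 ≠ μ_2 (Welch's two-sample t-test, two-sided).
t = (x̄_1 − x̄_2)/√(s_1²/n_1 + s_2²/n_2) = (212.4 − 219.1)/√(14.19²/8 + 8.862²/30) = -1.271
Welch–Satterthwaite df ≈ 8.51
Two-sided p-value ≈ 0.2374
Since p ≈ 0.2374 > α = 0.05, fail to reject H0; the data do not provide sufficient evidence against H0.

t = -1.271; fail to reject H0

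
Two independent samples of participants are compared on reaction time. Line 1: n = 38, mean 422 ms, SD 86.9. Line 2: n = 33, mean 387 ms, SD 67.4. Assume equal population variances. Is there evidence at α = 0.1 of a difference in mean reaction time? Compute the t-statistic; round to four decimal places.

Let group 1 = line 1, group 2 = line 2. H0: μ_1 = μ_2; H1: μ_1 ≠ μ_2 (two-sample pooled-variance t-test, two-sided).
s_p² = [(38−1)·86.9² + (33−1)·67.4²]/(38+33−2) = 6156.2
t = (422 − 387)/√[6156.2·(1/38 + 1/33)] = 1.8747
df = n₁ + n₂ − 2 = 69
Two-sided p-value ≈ 0.065
Since p ≈ 0.065 < α = 0.1, reject H0; the data support H1.

1.8747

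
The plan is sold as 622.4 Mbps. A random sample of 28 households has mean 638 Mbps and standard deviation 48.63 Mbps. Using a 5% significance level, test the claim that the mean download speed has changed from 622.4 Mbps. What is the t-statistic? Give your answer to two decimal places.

H0: μ = 622.4; H1: μ ≠ 622.4 (one-sample t-test, two-sided).
t = (x̄ − μ₀)/(s/√n) = (638 − 622.4)/(48.63/√28) = 1.70
df = n − 1 = 27
Two-sided p-value ≈ 0.1011
Since p ≈ 0.1011 > α = 0.05, fail to reject H0; the data do not provide sufficient evidence against H0.

1.70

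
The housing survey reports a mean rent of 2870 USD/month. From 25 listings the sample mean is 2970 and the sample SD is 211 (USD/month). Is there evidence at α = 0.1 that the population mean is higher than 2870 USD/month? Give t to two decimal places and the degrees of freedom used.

H0: μ = 2870; H1: μ > 2870 (one-sample t-test, right-tailed).
t = (x̄ − μ₀)/(s/√n) = (2970 − 2870)/(211/√25) = 2.37
df = n − 1 = 24
p-value = P(T ≥ 2.37) ≈ 0.0131
Since p ≈ 0.0131 < α = 0.1, reject H0; the evidence is statistically significant.

t = 2.37, df = 24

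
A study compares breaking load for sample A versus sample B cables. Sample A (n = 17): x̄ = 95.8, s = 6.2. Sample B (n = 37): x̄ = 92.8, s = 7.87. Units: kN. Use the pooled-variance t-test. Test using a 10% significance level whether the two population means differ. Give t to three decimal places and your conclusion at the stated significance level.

t = 1.384; fail to reject H0

Let group 1 = sample A, group 2 = sample B. H0: μ_1 = μ_2; H1: μ_1 ≠ μ_2 (two-sample pooled-variance t-test, two-sided).
s_p² = [(17−1)·6.2² + (37−1)·7.87²]/(17+37−2) = 54.7071
t = (95.8 − 92.8)/√[54.7071·(1/17 + 1/37)] = 1.384
df = n₁ + n₂ − 2 = 52
Two-sided p-value ≈ 0.172
Since p ≈ 0.172 > α = 0.1, fail to reject H0; the data do not provide sufficient evidence against H0.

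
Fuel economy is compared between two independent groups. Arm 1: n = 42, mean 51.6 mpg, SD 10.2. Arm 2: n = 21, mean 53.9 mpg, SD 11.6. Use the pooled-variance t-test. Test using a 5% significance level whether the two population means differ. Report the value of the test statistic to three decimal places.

Let group 1 = arm 1, group 2 = arm 2. H0: μ_1 = μ_2; H1: μ_1 ≠ μ_2 (two-sample pooled-variance t-test, two-sided).
s_p² = [(42−1)·10.2² + (21−1)·11.6²]/(42+21−2) = 114.047
t = (51.6 − 53.9)/√[114.047·(1/42 + 1/21)] = -0.806
df = n₁ + n₂ − 2 = 61
Two-sided p-value ≈ 0.4235
Since p ≈ 0.4235 > α = 0.05, fail to reject H0; the evidence is not statistically significant.

-0.806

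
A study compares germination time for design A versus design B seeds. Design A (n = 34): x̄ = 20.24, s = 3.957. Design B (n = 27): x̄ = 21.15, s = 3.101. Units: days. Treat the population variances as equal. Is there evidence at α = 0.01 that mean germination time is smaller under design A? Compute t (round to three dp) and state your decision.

Let group 1 = design A, group 2 = design B. H0: μ_1 = μ_2; H1: μ_1 < μ_2 (two-sample pooled-variance t-test, left-tailed).
s_p² = [(34−1)·3.957² + (27−1)·3.101²]/(34+27−2) = 12.9954
t = (20.24 − 21.15)/√[12.9954·(1/34 + 1/27)] = -0.979
df = n₁ + n₂ − 2 = 59
p-value = P(T ≤ -0.979) ≈ 0.166
Since p ≈ 0.166 > α = 0.01, fail to reject H0; the data do not provide sufficient evidence against H0.

t = -0.979; fail to reject H0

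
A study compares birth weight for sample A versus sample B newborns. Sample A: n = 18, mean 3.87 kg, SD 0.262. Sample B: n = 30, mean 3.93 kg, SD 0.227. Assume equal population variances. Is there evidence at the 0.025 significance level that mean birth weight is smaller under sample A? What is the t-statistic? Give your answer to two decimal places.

Let group 1 = sample A, group 2 = sample B. H0: μ_1 = μ_2; H1: μ_1 < μ_2 (two-sample pooled-variance t-test, left-tailed).
s_p² = [(18−1)·0.262² + (30−1)·0.227²]/(18+30−2) = 0.0578541
t = (3.87 − 3.93)/√[0.0578541·(1/18 + 1/30)] = -0.84
df = n₁ + n₂ − 2 = 46
p-value = P(T ≤ -0.84) ≈ 0.204
Since p ≈ 0.204 > α = 0.025, fail to reject H0; the data do not provide sufficient evidence against H0.

-0.84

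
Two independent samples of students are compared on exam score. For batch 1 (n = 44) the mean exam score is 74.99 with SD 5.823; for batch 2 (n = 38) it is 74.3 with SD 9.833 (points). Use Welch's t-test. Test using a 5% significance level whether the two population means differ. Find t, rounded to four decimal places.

Let group 1 = batch 1, group 2 = batch 2. H0: μ_1 = μ_2; H1: μ_1 ≠ μ_2 (Welch's two-sample t-test, two-sided).
t = (x̄_1 − x̄_2)/√(s_1²/n_1 + s_2²/n_2) = (74.99 − 74.3)/√(5.823²/44 + 9.833²/38) = 0.3790
Welch–Satterthwaite df ≈ 58.21
Two-sided p-value ≈ 0.7061
Since p ≈ 0.7061 > α = 0.05, fail to reject H0; the data do not provide sufficient evidence against H0.

0.3790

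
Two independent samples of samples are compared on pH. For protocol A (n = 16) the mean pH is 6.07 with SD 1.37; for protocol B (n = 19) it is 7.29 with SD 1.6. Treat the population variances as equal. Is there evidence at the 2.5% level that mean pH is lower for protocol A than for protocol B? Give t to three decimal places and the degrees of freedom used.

Let group 1 = protocol A, group 2 = protocol B. H0: μ_1 = μ_2; H1: μ_1 < μ_2 (two-sample pooled-variance t-test, left-tailed).
s_p² = [(16−1)·1.37² + (19−1)·1.6²]/(16+19−2) = 2.2495
t = (6.07 − 7.29)/√[2.2495·(1/16 + 1/19)] = -2.397
df = n₁ + n₂ − 2 = 33
p-value = P(T ≤ -2.397) ≈ 0.011
Since p ≈ 0.011 < α = 0.025, reject H0; the evidence is statistically significant.

t = -2.397, df = 33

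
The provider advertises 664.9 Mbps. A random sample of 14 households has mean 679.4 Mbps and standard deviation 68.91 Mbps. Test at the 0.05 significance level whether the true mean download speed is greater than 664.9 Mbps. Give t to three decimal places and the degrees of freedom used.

H0: μ = 664.9; H1: μ > 664.9 (one-sample t-test, right-tailed).
t = (x̄ − μ₀)/(s/√n) = (679.4 − 664.9)/(68.91/√14) = 0.787
df = n − 1 = 13
p-value = P(T ≥ 0.787) ≈ 0.223
Since p ≈ 0.223 > α = 0.05, fail to reject H0; the evidence is not statistically significant.

t = 0.787, df = 13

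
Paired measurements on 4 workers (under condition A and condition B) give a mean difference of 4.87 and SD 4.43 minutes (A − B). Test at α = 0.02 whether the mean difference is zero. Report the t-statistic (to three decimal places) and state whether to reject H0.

H0: μ_d = 0; H1: μ_d ≠ 0 (paired t-test on the differences, two-sided).
t = d̄/(s_d/√n) = 4.87/(4.43/√4) = 2.199
df = n − 1 = 3
Two-sided p-value ≈ 0.1153
Since p ≈ 0.1153 > α = 0.02, fail to reject H0; the evidence is not statistically significant.

t = 2.199; fail to reject H0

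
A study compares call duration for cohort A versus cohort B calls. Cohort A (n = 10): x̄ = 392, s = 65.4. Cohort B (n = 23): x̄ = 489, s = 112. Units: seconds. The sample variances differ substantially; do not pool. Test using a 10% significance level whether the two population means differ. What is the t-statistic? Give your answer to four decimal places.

-3.1095

Let group 1 = cohort A, group 2 = cohort B. H0: μ_1 = μ_2; H1: μ_1 ≠ μ_2 (Welch's two-sample t-test, two-sided).
t = (x̄_1 − x̄_2)/√(s_1²/n_1 + s_2²/n_2) = (392 − 489)/√(65.4²/10 + 112²/23) = -3.1095
Welch–Satterthwaite df ≈ 27.98
Two-sided p-value ≈ 0.0043
Since p ≈ 0.0043 < α = 0.1, reject H0; the evidence is statistically significant.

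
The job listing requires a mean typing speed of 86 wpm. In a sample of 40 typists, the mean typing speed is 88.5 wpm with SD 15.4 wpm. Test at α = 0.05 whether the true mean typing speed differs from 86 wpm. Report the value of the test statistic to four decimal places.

H0: μ = 86; H1: μ ≠ 86 (one-sample t-test, two-sided).
t = (x̄ − μ₀)/(s/√n) = (88.5 − 86)/(15.4/√40) = 1.0267
df = n − 1 = 39
Two-sided p-value ≈ 0.311
Since p ≈ 0.311 > α = 0.05, fail to reject H0; the data do not provide sufficient evidence against H0.

1.0267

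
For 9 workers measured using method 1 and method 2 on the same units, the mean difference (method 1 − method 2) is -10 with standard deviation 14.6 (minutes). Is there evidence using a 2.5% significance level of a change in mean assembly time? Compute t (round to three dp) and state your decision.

H0: μ_d = 0; H1: μ_d ≠ 0 (paired t-test on the differences, two-sided).
t = d̄/(s_d/√n) = -10/(14.6/√9) = -2.055
df = n − 1 = 8
Two-sided p-value ≈ 0.074
Since p ≈ 0.074 > α = 0.025, fail to reject H0; the data do not provide sufficient evidence against H0.

t = -2.055; fail to reject H0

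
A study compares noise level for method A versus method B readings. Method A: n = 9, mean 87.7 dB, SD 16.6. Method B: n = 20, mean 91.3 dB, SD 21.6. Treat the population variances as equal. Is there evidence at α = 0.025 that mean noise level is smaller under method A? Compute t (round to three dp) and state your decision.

Let group 1 = method A, group 2 = method B. H0: μ_1 = μ_2; H1: μ_1 < μ_2 (two-sample pooled-variance t-test, left-tailed).
s_p² = [(9−1)·16.6² + (20−1)·21.6²]/(9+20−2) = 409.967
t = (87.7 − 91.3)/√[409.967·(1/9 + 1/20)] = -0.443
df = n₁ + n₂ − 2 = 27
p-value = P(T ≤ -0.443) ≈ 0.331
Since p ≈ 0.331 > α = 0.025, fail to reject H0; the evidence is not statistically significant.

t = -0.443; fail to reject H0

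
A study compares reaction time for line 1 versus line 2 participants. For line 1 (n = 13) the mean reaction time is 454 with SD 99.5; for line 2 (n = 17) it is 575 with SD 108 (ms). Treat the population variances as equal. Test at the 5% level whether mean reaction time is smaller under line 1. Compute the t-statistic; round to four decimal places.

Let group 1 = line 1, group 2 = line 2. H0: μ_1 = μ_2; H1: μ_1 < μ_2 (two-sample pooled-variance t-test, left-tailed).
s_p² = [(13−1)·99.5² + (17−1)·108²]/(13+17−2) = 10908.1
t = (454 − 575)/√[10908.1·(1/13 + 1/17)] = -3.1445
df = n₁ + n₂ − 2 = 28
p-value = P(T ≤ -3.1445) ≈ 0.0020
Since p ≈ 0.0020 < α = 0.05, reject H0; the data support H1.

-3.1445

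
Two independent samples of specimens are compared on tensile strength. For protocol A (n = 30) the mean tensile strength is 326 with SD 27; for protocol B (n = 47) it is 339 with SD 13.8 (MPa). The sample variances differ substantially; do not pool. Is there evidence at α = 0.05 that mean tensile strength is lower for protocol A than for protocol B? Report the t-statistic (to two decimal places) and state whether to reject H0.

t = -2.44; reject H0

Let group 1 = protocol A, group 2 = protocol B. H0: μ_1 = μ_2; H1: μ_1 < μ_2 (Welch's two-sample t-test, left-tailed).
t = (x̄_1 − x̄_2)/√(s_1²/n_1 + s_2²/n_2) = (326 − 339)/√(27²/30 + 13.8²/47) = -2.44
Welch–Satterthwaite df ≈ 38.80
p-value = P(T ≤ -2.44) ≈ 0.010
Since p ≈ 0.010 < α = 0.05, reject H0; the evidence is statistically significant.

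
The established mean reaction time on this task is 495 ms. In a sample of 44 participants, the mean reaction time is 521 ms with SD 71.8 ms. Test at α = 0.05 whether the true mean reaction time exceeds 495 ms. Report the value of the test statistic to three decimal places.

2.402

H0: μ = 495; H1: μ > 495 (one-sample t-test, right-tailed).
t = (x̄ − μ₀)/(s/√n) = (521 − 495)/(71.8/√44) = 2.402
df = n − 1 = 43
p-value = P(T ≥ 2.402) ≈ 0.010
Since p ≈ 0.010 < α = 0.05, reject H0; the data support H1.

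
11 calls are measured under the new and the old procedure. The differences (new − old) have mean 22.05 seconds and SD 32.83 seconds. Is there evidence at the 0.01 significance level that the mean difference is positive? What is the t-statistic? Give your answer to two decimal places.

2.23

H0: μ_d = 0; H1: μ_d > 0 (paired t-test on the differences, right-tailed).
t = d̄/(s_d/√n) = 22.05/(32.83/√11) = 2.23
df = n − 1 = 10
p-value = P(T ≥ 2.23) ≈ 0.0250
Since p ≈ 0.0250 > α = 0.01, fail to reject H0; the evidence is not statistically significant.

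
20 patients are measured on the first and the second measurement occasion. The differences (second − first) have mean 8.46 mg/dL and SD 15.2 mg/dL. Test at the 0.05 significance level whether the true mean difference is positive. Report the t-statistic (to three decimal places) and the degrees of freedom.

t = 2.489, df = 19

H0: μ_d = 0; H1: μ_d > 0 (paired t-test on the differences, right-tailed).
t = d̄/(s_d/√n) = 8.46/(15.2/√20) = 2.489
df = n − 1 = 19
p-value = P(T ≥ 2.489) ≈ 0.0111
Since p ≈ 0.0111 < α = 0.05, reject H0; the evidence is statistically significant.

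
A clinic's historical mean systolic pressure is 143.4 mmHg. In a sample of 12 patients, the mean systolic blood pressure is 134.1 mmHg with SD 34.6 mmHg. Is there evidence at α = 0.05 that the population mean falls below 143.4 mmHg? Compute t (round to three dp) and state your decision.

t = -0.931; fail to reject H0

H0: μ = 143.4; H1: μ < 143.4 (one-sample t-test, left-tailed).
t = (x̄ − μ₀)/(s/√n) = (134.1 − 143.4)/(34.6/√12) = -0.931
df = n − 1 = 11
p-value = P(T ≤ -0.931) ≈ 0.1859
Since p ≈ 0.1859 > α = 0.05, fail to reject H0; the data do not provide sufficient evidence against H0.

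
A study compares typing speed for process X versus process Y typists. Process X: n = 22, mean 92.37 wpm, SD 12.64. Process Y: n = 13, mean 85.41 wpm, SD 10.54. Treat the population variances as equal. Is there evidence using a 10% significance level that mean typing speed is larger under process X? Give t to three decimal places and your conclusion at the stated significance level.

Let group 1 = process X, group 2 = process Y. H0: μ_1 = μ_2; H1: μ_1 > μ_2 (two-sample pooled-variance t-test, right-tailed).
s_p² = [(22−1)·12.64² + (13−1)·10.54²]/(22+13−2) = 142.069
t = (92.37 − 85.41)/√[142.069·(1/22 + 1/13)] = 1.669
df = n₁ + n₂ − 2 = 33
p-value = P(T ≥ 1.669) ≈ 0.052
Since p ≈ 0.052 < α = 0.1, reject H0; the data support H1.

t = 1.669; reject H0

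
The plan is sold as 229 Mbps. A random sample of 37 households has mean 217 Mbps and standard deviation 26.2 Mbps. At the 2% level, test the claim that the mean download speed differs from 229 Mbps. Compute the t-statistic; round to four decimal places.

-2.7860

H0: μ = 229; H1: μ ≠ 229 (one-sample t-test, two-sided).
t = (x̄ − μ₀)/(s/√n) = (217 − 229)/(26.2/√37) = -2.7860
df = n − 1 = 36
Two-sided p-value ≈ 0.008
Since p ≈ 0.008 < α = 0.02, reject H0; the data support H1.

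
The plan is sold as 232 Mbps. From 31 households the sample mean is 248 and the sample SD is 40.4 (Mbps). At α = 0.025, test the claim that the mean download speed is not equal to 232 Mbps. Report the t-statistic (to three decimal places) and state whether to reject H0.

t = 2.205; fail to reject H0

H0: μ = 232; H1: μ ≠ 232 (one-sample t-test, two-sided).
t = (x̄ − μ₀)/(s/√n) = (248 − 232)/(40.4/√31) = 2.205
df = n − 1 = 30
Two-sided p-value ≈ 0.0353
Since p ≈ 0.0353 > α = 0.025, fail to reject H0; the evidence is not statistically significant.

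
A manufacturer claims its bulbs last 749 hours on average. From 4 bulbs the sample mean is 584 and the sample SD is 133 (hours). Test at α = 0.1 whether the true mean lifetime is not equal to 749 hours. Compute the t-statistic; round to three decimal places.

-2.481

H0: μ = 749; H1: μ ≠ 749 (one-sample t-test, two-sided).
t = (x̄ − μ₀)/(s/√n) = (584 − 749)/(133/√4) = -2.481
df = n − 1 = 3
Two-sided p-value ≈ 0.089
Since p ≈ 0.089 < α = 0.1, reject H0; the data support H1.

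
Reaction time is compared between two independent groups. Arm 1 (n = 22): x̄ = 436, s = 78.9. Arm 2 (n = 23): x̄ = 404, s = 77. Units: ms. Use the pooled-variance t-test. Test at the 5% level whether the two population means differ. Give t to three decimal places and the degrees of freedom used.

t = 1.377, df = 43

Let group 1 = arm 1, group 2 = arm 2. H0: μ_1 = μ_2; H1: μ_1 ≠ μ_2 (two-sample pooled-variance t-test, two-sided).
s_p² = [(22−1)·78.9² + (23−1)·77²]/(22+23−2) = 6073.66
t = (436 − 404)/√[6073.66·(1/22 + 1/23)] = 1.377
df = n₁ + n₂ − 2 = 43
Two-sided p-value ≈ 0.1757
Since p ≈ 0.1757 > α = 0.05, fail to reject H0; the data do not provide sufficient evidence against H0.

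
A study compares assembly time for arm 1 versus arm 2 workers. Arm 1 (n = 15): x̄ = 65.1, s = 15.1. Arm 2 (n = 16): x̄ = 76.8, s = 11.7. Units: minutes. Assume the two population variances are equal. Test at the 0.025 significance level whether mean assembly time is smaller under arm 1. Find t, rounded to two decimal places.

Let group 1 = arm 1, group 2 = arm 2. H0: μ_1 = μ_2; H1: μ_1 < μ_2 (two-sample pooled-variance t-test, left-tailed).
s_p² = [(15−1)·15.1² + (16−1)·11.7²]/(15+16−2) = 180.879
t = (65.1 − 76.8)/√[180.879·(1/15 + 1/16)] = -2.42
df = n₁ + n₂ − 2 = 29
p-value = P(T ≤ -2.42) ≈ 0.011
Since p ≈ 0.011 < α = 0.025, reject H0; the data support H1.

-2.42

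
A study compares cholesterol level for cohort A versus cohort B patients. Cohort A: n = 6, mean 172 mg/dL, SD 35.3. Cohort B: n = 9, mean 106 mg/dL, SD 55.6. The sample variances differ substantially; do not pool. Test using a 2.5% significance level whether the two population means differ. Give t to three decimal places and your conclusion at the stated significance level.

Let group 1 = cohort A, group 2 = cohort B. H0: μ_1 = μ_2; H1: μ_1 ≠ μ_2 (Welch's two-sample t-test, two-sided).
t = (x̄_1 − x̄_2)/√(s_1²/n_1 + s_2²/n_2) = (172 − 106)/√(35.3²/6 + 55.6²/9) = 2.811
Welch–Satterthwaite df ≈ 13.00
Two-sided p-value ≈ 0.0147
Since p ≈ 0.0147 < α = 0.025, reject H0; the data support H1.

t = 2.811; reject H0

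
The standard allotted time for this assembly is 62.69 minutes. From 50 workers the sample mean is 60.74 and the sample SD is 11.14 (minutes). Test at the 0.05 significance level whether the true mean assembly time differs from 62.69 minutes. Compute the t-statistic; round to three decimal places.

-1.238

H0: μ = 62.69; H1: μ ≠ 62.69 (one-sample t-test, two-sided).
t = (x̄ − μ₀)/(s/√n) = (60.74 − 62.69)/(11.14/√50) = -1.238
df = n − 1 = 49
Two-sided p-value ≈ 0.222
Since p ≈ 0.222 > α = 0.05, fail to reject H0; the evidence is not statistically significant.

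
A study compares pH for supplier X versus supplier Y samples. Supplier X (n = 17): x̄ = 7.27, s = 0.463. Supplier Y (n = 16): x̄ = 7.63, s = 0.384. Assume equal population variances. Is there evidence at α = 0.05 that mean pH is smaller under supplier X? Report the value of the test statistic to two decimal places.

Let group 1 = supplier X, group 2 = supplier Y. H0: μ_1 = μ_2; H1: μ_1 < μ_2 (two-sample pooled-variance t-test, left-tailed).
s_p² = [(17−1)·0.463² + (16−1)·0.384²]/(17+16−2) = 0.181992
t = (7.27 − 7.63)/√[0.181992·(1/17 + 1/16)] = -2.42
df = n₁ + n₂ − 2 = 31
p-value = P(T ≤ -2.42) ≈ 0.0107
Since p ≈ 0.0107 < α = 0.05, reject H0; the data support H1.

-2.42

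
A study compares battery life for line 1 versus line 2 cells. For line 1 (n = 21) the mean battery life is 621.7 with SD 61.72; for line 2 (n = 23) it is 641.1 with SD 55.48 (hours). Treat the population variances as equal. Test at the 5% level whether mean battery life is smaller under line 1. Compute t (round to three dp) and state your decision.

t = -1.098; fail to reject H0

Let group 1 = line 1, group 2 = line 2. H0: μ_1 = μ_2; H1: μ_1 < μ_2 (two-sample pooled-variance t-test, left-tailed).
s_p² = [(21−1)·61.72² + (23−1)·55.48²]/(21+23−2) = 3426.28
t = (621.7 − 641.1)/√[3426.28·(1/21 + 1/23)] = -1.098
df = n₁ + n₂ − 2 = 42
p-value = P(T ≤ -1.098) ≈ 0.139
Since p ≈ 0.139 > α = 0.05, fail to reject H0; the evidence is not statistically significant.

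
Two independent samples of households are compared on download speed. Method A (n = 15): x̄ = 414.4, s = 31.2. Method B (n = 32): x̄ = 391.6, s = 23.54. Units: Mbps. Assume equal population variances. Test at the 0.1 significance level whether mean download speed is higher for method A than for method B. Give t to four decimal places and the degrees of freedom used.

t = 2.7848, df = 45

Let group 1 = method A, group 2 = method B. H0: μ_1 = μ_2; H1: μ_1 > μ_2 (two-sample pooled-variance t-test, right-tailed).
s_p² = [(15−1)·31.2² + (32−1)·23.54²]/(15+32−2) = 684.583
t = (414.4 − 391.6)/√[684.583·(1/15 + 1/32)] = 2.7848
df = n₁ + n₂ − 2 = 45
p-value = P(T ≥ 2.7848) ≈ 0.0039
Since p ≈ 0.0039 < α = 0.1, reject H0; the evidence is statistically significant.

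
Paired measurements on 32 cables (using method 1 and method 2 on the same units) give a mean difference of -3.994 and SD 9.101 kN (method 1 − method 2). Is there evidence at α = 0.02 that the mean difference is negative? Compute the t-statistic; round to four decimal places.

-2.4825

H0: μ_d = 0; H1: μ_d < 0 (paired t-test on the differences, left-tailed).
t = d̄/(s_d/√n) = -3.994/(9.101/√32) = -2.4825
df = n − 1 = 31
p-value = P(T ≤ -2.4825) ≈ 0.009
Since p ≈ 0.009 < α = 0.02, reject H0; the evidence is statistically significant.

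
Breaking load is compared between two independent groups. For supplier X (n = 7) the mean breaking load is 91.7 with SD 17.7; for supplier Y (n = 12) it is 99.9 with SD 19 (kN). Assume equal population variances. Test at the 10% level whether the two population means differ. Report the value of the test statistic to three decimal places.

-0.929

Let group 1 = supplier X, group 2 = supplier Y. H0: μ_1 = μ_2; H1: μ_1 ≠ μ_2 (two-sample pooled-variance t-test, two-sided).
s_p² = [(7−1)·17.7² + (12−1)·19²]/(7+12−2) = 344.161
t = (91.7 − 99.9)/√[344.161·(1/7 + 1/12)] = -0.929
df = n₁ + n₂ − 2 = 17
Two-sided p-value ≈ 0.3657
Since p ≈ 0.3657 > α = 0.1, fail to reject H0; the evidence is not statistically significant.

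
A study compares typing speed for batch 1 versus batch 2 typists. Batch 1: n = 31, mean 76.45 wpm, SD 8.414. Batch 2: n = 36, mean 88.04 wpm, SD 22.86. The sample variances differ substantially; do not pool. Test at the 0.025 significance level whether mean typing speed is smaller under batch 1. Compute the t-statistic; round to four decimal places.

Let group 1 = batch 1, group 2 = batch 2. H0: μ_1 = μ_2; H1: μ_1 < μ_2 (Welch's two-sample t-test, left-tailed).
t = (x̄_1 − x̄_2)/√(s_1²/n_1 + s_2²/n_2) = (76.45 − 88.04)/√(8.414²/31 + 22.86²/36) = -2.8277
Welch–Satterthwaite df ≈ 45.56
p-value = P(T ≤ -2.8277) ≈ 0.0035
Since p ≈ 0.0035 < α = 0.025, reject H0; the data support H1.

-2.8277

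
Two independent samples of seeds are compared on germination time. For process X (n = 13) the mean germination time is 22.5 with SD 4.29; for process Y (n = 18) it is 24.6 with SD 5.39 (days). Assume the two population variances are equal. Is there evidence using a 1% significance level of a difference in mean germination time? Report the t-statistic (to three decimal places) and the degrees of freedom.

t = -1.162, df = 29

Let group 1 = process X, group 2 = process Y. H0: μ_1 = μ_2; H1: μ_1 ≠ μ_2 (two-sample pooled-variance t-test, two-sided).
s_p² = [(13−1)·4.29² + (18−1)·5.39²]/(13+18−2) = 24.646
t = (22.5 − 24.6)/√[24.646·(1/13 + 1/18)] = -1.162
df = n₁ + n₂ − 2 = 29
Two-sided p-value ≈ 0.255
Since p ≈ 0.255 > α = 0.01, fail to reject H0; the data do not provide sufficient evidence against H0.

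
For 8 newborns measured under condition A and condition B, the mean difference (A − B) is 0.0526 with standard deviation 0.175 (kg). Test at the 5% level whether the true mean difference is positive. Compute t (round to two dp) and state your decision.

H0: μ_d = 0; H1: μ_d > 0 (paired t-test on the differences, right-tailed).
t = d̄/(s_d/√n) = 0.0526/(0.175/√8) = 0.85
df = n − 1 = 7
p-value = P(T ≥ 0.85) ≈ 0.212
Since p ≈ 0.212 > α = 0.05, fail to reject H0; the data do not provide sufficient evidence against H0.

t = 0.85; fail to reject H0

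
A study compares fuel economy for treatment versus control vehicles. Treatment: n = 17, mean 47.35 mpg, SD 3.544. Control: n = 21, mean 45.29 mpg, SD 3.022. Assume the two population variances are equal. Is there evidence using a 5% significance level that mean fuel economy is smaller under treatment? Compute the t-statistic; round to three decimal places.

Let group 1 = treatment, group 2 = control. H0: μ_1 = μ_2; H1: μ_1 < μ_2 (two-sample pooled-variance t-test, left-tailed).
s_p² = [(17−1)·3.544² + (21−1)·3.022²]/(17+21−2) = 10.6558
t = (47.35 − 45.29)/√[10.6558·(1/17 + 1/21)] = 1.934
df = n₁ + n₂ − 2 = 36
p-value = P(T ≤ 1.934) ≈ 0.970
Since p ≈ 0.970 > α = 0.05, fail to reject H0; the evidence is not statistically significant.

1.934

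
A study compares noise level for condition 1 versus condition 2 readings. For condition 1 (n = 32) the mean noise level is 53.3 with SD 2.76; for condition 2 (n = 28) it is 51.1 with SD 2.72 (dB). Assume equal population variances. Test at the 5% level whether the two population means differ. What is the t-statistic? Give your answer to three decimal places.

Let group 1 = condition 1, group 2 = condition 2. H0: μ_1 = μ_2; H1: μ_1 ≠ μ_2 (two-sample pooled-variance t-test, two-sided).
s_p² = [(32−1)·2.76² + (28−1)·2.72²]/(32+28−2) = 7.51556
t = (53.3 − 51.1)/√[7.51556·(1/32 + 1/28)] = 3.101
df = n₁ + n₂ − 2 = 58
Two-sided p-value ≈ 0.003
Since p ≈ 0.003 < α = 0.05, reject H0; the evidence is statistically significant.

3.101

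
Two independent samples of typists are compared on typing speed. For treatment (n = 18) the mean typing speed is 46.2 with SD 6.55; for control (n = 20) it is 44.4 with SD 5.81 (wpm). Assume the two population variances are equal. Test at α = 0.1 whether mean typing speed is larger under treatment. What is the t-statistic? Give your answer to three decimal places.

Let group 1 = treatment, group 2 = control. H0: μ_1 = μ_2; H1: μ_1 > μ_2 (two-sample pooled-variance t-test, right-tailed).
s_p² = [(18−1)·6.55² + (20−1)·5.81²]/(18+20−2) = 38.0752
t = (46.2 − 44.4)/√[38.0752·(1/18 + 1/20)] = 0.898
df = n₁ + n₂ − 2 = 36
p-value = P(T ≥ 0.898) ≈ 0.1876
Since p ≈ 0.1876 > α = 0.1, fail to reject H0; the evidence is not statistically significant.

0.898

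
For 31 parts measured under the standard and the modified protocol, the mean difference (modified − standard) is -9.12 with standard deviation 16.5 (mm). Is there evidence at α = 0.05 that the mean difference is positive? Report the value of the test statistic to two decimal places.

-3.08

H0: μ_d = 0; H1: μ_d > 0 (paired t-test on the differences, right-tailed).
t = d̄/(s_d/√n) = -9.12/(16.5/√31) = -3.08
df = n − 1 = 30
p-value = P(T ≥ -3.08) ≈ 0.998
Since p ≈ 0.998 > α = 0.05, fail to reject H0; the data do not provide sufficient evidence against H0.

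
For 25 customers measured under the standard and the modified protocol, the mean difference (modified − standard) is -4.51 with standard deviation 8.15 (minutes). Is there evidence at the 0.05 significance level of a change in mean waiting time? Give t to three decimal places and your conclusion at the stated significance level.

t = -2.767; reject H0

H0: μ_d = 0; H1: μ_d ≠ 0 (paired t-test on the differences, two-sided).
t = d̄/(s_d/√n) = -4.51/(8.15/√25) = -2.767
df = n − 1 = 24
Two-sided p-value ≈ 0.011
Since p ≈ 0.011 < α = 0.05, reject H0; the data support H1.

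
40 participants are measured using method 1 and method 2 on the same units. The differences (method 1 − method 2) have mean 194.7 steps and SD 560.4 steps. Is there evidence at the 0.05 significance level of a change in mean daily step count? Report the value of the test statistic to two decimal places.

H0: μ_d = 0; H1: μ_d ≠ 0 (paired t-test on the differences, two-sided).
t = d̄/(s_d/√n) = 194.7/(560.4/√40) = 2.20
df = n − 1 = 39
Two-sided p-value ≈ 0.0340
Since p ≈ 0.0340 < α = 0.05, reject H0; the data support H1.

2.20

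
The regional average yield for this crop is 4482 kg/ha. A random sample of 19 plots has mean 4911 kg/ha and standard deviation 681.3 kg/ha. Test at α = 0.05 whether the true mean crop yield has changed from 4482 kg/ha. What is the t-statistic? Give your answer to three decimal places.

2.745

H0: μ = 4482; H1: μ ≠ 4482 (one-sample t-test, two-sided).
t = (x̄ − μ₀)/(s/√n) = (4911 − 4482)/(681.3/√19) = 2.745
df = n − 1 = 18
Two-sided p-value ≈ 0.0133
Since p ≈ 0.0133 < α = 0.05, reject H0; the evidence is statistically significant.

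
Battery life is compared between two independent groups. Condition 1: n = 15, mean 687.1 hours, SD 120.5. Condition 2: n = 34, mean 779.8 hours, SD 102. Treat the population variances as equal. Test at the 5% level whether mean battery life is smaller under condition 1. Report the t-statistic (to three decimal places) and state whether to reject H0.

Let group 1 = condition 1, group 2 = condition 2. H0: μ_1 = μ_2; H1: μ_1 < μ_2 (two-sample pooled-variance t-test, left-tailed).
s_p² = [(15−1)·120.5² + (34−1)·102²]/(15+34−2) = 11630.1
t = (687.1 − 779.8)/√[11630.1·(1/15 + 1/34)] = -2.773
df = n₁ + n₂ − 2 = 47
p-value = P(T ≤ -2.773) ≈ 0.004
Since p ≈ 0.004 < α = 0.05, reject H0; the evidence is statistically significant.

t = -2.773; reject H0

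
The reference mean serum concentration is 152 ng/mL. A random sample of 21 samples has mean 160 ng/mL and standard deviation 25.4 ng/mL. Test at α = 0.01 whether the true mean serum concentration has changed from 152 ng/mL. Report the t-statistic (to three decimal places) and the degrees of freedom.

t = 1.443, df = 20

H0: μ = 152; H1: μ ≠ 152 (one-sample t-test, two-sided).
t = (x̄ − μ₀)/(s/√n) = (160 − 152)/(25.4/√21) = 1.443
df = n − 1 = 20
Two-sided p-value ≈ 0.164
Since p ≈ 0.164 > α = 0.01, fail to reject H0; the evidence is not statistically significant.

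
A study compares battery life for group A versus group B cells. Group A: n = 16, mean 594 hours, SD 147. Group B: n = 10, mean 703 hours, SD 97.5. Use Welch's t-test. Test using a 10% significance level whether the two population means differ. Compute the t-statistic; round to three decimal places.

Let group 1 = group A, group 2 = group B. H0: μ_1 = μ_2; H1: μ_1 ≠ μ_2 (Welch's two-sample t-test, two-sided).
t = (x̄_1 − x̄_2)/√(s_1²/n_1 + s_2²/n_2) = (594 − 703)/√(147²/16 + 97.5²/10) = -2.272
Welch–Satterthwaite df ≈ 23.85
Two-sided p-value ≈ 0.032
Since p ≈ 0.032 < α = 0.1, reject H0; the data support H1.

-2.272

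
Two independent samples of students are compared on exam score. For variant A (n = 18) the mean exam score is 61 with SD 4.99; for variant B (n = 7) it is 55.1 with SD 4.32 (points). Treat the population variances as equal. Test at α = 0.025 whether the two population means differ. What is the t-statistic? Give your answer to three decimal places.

Let group 1 = variant A, group 2 = variant B. H0: μ_1 = μ_2; H1: μ_1 ≠ μ_2 (two-sample pooled-variance t-test, two-sided).
s_p² = [(18−1)·4.99² + (7−1)·4.32²]/(18+7−2) = 23.2729
t = (61 − 55.1)/√[23.2729·(1/18 + 1/7)] = 2.746
df = n₁ + n₂ − 2 = 23
Two-sided p-value ≈ 0.012
Since p ≈ 0.012 < α = 0.025, reject H0; the evidence is statistically significant.

2.746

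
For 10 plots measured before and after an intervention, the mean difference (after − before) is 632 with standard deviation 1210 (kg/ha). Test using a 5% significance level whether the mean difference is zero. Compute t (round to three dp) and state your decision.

H0: μ_d = 0; H1: μ_d ≠ 0 (paired t-test on the differences, two-sided).
t = d̄/(s_d/√n) = 632/(1210/√10) = 1.652
df = n − 1 = 9
Two-sided p-value ≈ 0.133
Since p ≈ 0.133 > α = 0.05, fail to reject H0; the data do not provide sufficient evidence against H0.

t = 1.652; fail to reject H0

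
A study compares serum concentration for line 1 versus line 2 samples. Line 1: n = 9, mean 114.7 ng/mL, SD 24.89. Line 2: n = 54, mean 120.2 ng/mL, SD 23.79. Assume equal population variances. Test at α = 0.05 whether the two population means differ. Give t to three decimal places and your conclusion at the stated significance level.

t = -0.638; fail to reject H0

Let group 1 = line 1, group 2 = line 2. H0: μ_1 = μ_2; H1: μ_1 ≠ μ_2 (two-sample pooled-variance t-test, two-sided).
s_p² = [(9−1)·24.89² + (54−1)·23.79²]/(9+54−2) = 572.987
t = (114.7 − 120.2)/√[572.987·(1/9 + 1/54)] = -0.638
df = n₁ + n₂ − 2 = 61
Two-sided p-value ≈ 0.526
Since p ≈ 0.526 > α = 0.05, fail to reject H0; the data do not provide sufficient evidence against H0.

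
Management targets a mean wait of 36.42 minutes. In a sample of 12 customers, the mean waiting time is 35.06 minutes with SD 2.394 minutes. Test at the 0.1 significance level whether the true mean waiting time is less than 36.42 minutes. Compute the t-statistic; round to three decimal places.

H0: μ = 36.42; H1: μ < 36.42 (one-sample t-test, left-tailed).
t = (x̄ − μ₀)/(s/√n) = (35.06 − 36.42)/(2.394/√12) = -1.968
df = n − 1 = 11
p-value = P(T ≤ -1.968) ≈ 0.037
Since p ≈ 0.037 < α = 0.1, reject H0; the evidence is statistically significant.

-1.968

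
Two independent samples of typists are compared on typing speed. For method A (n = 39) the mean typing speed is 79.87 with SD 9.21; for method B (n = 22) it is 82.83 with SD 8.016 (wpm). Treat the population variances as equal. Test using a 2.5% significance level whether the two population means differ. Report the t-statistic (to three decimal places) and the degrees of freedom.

t = -1.261, df = 59

Let group 1 = method A, group 2 = method B. H0: μ_1 = μ_2; H1: μ_1 ≠ μ_2 (two-sample pooled-variance t-test, two-sided).
s_p² = [(39−1)·9.21² + (22−1)·8.016²]/(39+22−2) = 77.5033
t = (79.87 − 82.83)/√[77.5033·(1/39 + 1/22)] = -1.261
df = n₁ + n₂ − 2 = 59
Two-sided p-value ≈ 0.2123
Since p ≈ 0.2123 > α = 0.025, fail to reject H0; the evidence is not statistically significant.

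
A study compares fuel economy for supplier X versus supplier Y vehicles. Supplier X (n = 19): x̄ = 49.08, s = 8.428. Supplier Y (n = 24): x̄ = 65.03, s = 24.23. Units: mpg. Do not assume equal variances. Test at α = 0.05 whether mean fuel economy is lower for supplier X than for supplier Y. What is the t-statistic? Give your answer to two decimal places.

Let group 1 = supplier X, group 2 = supplier Y. H0: μ_1 = μ_2; H1: μ_1 < μ_2 (Welch's two-sample t-test, left-tailed).
t = (x̄_1 − x̄_2)/√(s_1²/n_1 + s_2²/n_2) = (49.08 − 65.03)/√(8.428²/19 + 24.23²/24) = -3.00
Welch–Satterthwaite df ≈ 29.68
p-value = P(T ≤ -3.00) ≈ 0.003
Since p ≈ 0.003 < α = 0.05, reject H0; the evidence is statistically significant.

-3.00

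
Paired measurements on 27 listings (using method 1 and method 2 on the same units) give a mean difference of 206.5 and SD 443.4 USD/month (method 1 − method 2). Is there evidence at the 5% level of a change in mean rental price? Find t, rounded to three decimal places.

H0: μ_d = 0; H1: μ_d ≠ 0 (paired t-test on the differences, two-sided).
t = d̄/(s_d/√n) = 206.5/(443.4/√27) = 2.420
df = n − 1 = 26
Two-sided p-value ≈ 0.0228
Since p ≈ 0.0228 < α = 0.05, reject H0; the data support H1.

2.420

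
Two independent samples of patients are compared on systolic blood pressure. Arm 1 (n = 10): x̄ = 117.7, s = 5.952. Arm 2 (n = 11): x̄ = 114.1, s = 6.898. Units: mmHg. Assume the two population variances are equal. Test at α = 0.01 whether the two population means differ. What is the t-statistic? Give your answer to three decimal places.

Let group 1 = arm 1, group 2 = arm 2. H0: μ_1 = μ_2; H1: μ_1 ≠ μ_2 (two-sample pooled-variance t-test, two-sided).
s_p² = [(10−1)·5.952² + (11−1)·6.898²]/(10+11−2) = 41.8243
t = (117.7 − 114.1)/√[41.8243·(1/10 + 1/11)] = 1.274
df = n₁ + n₂ − 2 = 19
Two-sided p-value ≈ 0.218
Since p ≈ 0.218 > α = 0.01, fail to reject H0; the data do not provide sufficient evidence against H0.

1.274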